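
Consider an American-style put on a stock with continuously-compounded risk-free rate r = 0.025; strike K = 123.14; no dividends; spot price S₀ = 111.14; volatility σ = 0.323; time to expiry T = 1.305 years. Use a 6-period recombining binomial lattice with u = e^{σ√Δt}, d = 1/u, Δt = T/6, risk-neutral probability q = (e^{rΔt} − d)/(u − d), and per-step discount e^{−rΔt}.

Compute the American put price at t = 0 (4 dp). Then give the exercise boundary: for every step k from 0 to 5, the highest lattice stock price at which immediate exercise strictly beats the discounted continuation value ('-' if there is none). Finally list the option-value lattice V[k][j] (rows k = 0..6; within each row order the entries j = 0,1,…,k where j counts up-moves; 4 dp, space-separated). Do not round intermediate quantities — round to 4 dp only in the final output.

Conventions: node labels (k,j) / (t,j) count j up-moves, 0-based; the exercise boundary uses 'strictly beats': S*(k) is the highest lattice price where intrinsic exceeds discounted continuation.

Δt=0.21750  u=1.16257  d=0.86016  q=0.48044  discount=0.99458
step 6 (expiry): payoffs max(K−S,0) = 78.1263 62.3003 40.9103 12.0000 0.0000 0.0000 0.0000
step 5: (k=5,j=0): S=52.3318, K−S=70.8082, hold=70.1404 ⇒ V=70.8082 exercise | (k=5,j=1): S=70.7307, K−S=52.4093, hold=51.7416 ⇒ V=52.4093 exercise | (k=5,j=2): S=95.5982, K−S=27.5418, hold=26.8741 ⇒ V=27.5418 exercise | (k=5,j=3): S=129.2086, K−S=0.0000, hold=6.2009 ⇒ V=6.2009 continue | (k=5,j=4): S=174.6357, K−S=0.0000, hold=0.0000 ⇒ V=0.0000 continue | (k=5,j=5): S=236.0342, K−S=0.0000, hold=0.0000 ⇒ V=0.0000 continue  boundary S*=95.5982
step 4: (k=4,j=0): S=60.8397, K−S=62.3003, hold=61.6326 ⇒ V=62.3003 exercise | (k=4,j=1): S=82.2297, K−S=40.9103, hold=40.2426 ⇒ V=40.9103 exercise | (k=4,j=2): S=111.1400, K−S=12.0000, hold=17.1950 ⇒ V=17.1950 continue | (k=4,j=3): S=150.2146, K−S=0.0000, hold=3.2043 ⇒ V=3.2043 continue | (k=4,j=4): S=203.0271, K−S=0.0000, hold=0.0000 ⇒ V=0.0000 continue  boundary S*=82.2297
step 3: (k=3,j=0): S=70.7307, K−S=52.4093, hold=51.7416 ⇒ V=52.4093 exercise | (k=3,j=1): S=95.5982, K−S=27.5418, hold=29.3565 ⇒ V=29.3565 continue | (k=3,j=2): S=129.2086, K−S=0.0000, hold=10.4165 ⇒ V=10.4165 continue | (k=3,j=3): S=174.6357, K−S=0.0000, hold=1.6558 ⇒ V=1.6558 continue  boundary S*=70.7307
step 2: (k=2,j=0): S=82.2297, K−S=40.9103, hold=41.1096 ⇒ V=41.1096 continue | (k=2,j=1): S=111.1400, K−S=12.0000, hold=20.1471 ⇒ V=20.1471 continue | (k=2,j=2): S=150.2146, K−S=0.0000, hold=6.1738 ⇒ V=6.1738 continue  boundary S*=-
step 1: (k=1,j=0): S=95.5982, K−S=27.5418, hold=30.8701 ⇒ V=30.8701 continue | (k=1,j=1): S=129.2086, K−S=0.0000, hold=13.3609 ⇒ V=13.3609 continue  boundary S*=-
step 0: (k=0,j=0): S=111.1400, K−S=12.0000, hold=22.3362 ⇒ V=22.3362 continue  boundary S*=-

price = 22.3362
boundary = - - - 70.7307 82.2297 95.5982
tree:
22.3362
30.8701 13.3609
41.1096 20.1471 6.1738
52.4093 29.3565 10.4165 1.6558
62.3003 40.9103 17.1950 3.2043 0.0000
70.8082 52.4093 27.5418 6.2009 0.0000 0.0000
78.1263 62.3003 40.9103 12.0000 0.0000 0.0000 0.0000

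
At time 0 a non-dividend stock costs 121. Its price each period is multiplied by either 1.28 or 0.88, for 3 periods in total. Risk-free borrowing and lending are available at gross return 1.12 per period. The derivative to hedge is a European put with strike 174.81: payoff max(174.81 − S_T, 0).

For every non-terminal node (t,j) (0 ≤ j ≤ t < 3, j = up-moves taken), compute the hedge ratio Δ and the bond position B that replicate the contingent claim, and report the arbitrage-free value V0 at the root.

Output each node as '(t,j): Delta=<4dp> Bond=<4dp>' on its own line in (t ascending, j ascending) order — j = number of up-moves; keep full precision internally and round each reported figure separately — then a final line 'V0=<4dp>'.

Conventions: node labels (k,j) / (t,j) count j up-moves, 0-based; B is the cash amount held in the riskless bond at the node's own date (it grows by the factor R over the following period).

(0,0): Delta=-0.5319 Bond=79.9224
(1,0): Delta=-1.0000 Bond=139.3575
(1,1): Delta=-0.3173 Bond=56.2835
(2,0): Delta=-1.0000 Bond=156.0804
(2,1): Delta=-1.0000 Bond=156.0804
(2,2): Delta=-0.0045 Bond=1.0091
V0=15.5637

No-arbitrage ⇒ martingale measure with p* = (R−d)/(u−d) = 0.6000.
Expiry values: V(3,0)=92.3519, V(3,1)=54.8709, V(3,2)=0.3532, V(3,3)=0.0000
  t=2,j=0: stock 93.7024 → up 119.9391 (V=54.8709), down 82.4581 (V=92.3519). Price 62.3780; hedge Δ=-1.0000, bond B=156.0804.
  t=2,j=1: stock 136.2944 → up 174.4568 (V=0.3532), down 119.9391 (V=54.8709). Price 19.7860; hedge Δ=-1.0000, bond B=156.0804.
  t=2,j=2: stock 198.2464 → up 253.7554 (V=0.0000), down 174.4568 (V=0.3532). Price 0.1261; hedge Δ=-0.0045, bond B=1.0091.
  t=1,j=0: stock 106.4800 → up 136.2944 (V=19.7860), down 93.7024 (V=62.3780). Price 32.8775; hedge Δ=-1.0000, bond B=139.3575.
  t=1,j=1: stock 154.8800 → up 198.2464 (V=0.1261), down 136.2944 (V=19.7860). Price 7.1340; hedge Δ=-0.3173, bond B=56.2835.
  t=0,j=0: stock 121.0000 → up 154.8800 (V=7.1340), down 106.4800 (V=32.8775). Price 15.5637; hedge Δ=-0.5319, bond B=79.9224.
Check: Δ(0,0)·S0 + B(0,0) = 15.5637 = V0.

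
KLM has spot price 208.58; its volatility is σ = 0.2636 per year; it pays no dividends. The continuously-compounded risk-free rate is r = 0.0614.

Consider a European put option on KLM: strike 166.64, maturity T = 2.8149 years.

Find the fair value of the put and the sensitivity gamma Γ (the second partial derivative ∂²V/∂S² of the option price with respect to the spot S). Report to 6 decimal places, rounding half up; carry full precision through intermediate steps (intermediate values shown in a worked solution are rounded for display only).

σ√T = 0.2636·√2.8149 = 0.442259
d₁ = (ln(S/K) + (r+σ²/2)T) / (σ√T) = (ln(208.58/166.64) + (0.0614+0.2636²/2)·2.8149) / 0.442259 = (0.224487 + 0.270631) / 0.442259 = 1.119521
d₂ = d₁ − σ√T = 1.119521 − 0.442259 = 0.677261
e^{−rT} = 0.841277
N(−d₁) = 0.131459,  N(−d₂) = 0.249120
Put price V = K·e^{−rT}·N(−d₂) − S·N(−d₁) = 34.924219 − 27.419727 = 7.504492
φ(d₁) = (1/√(2π))·e^{−d₁²/2} = 0.213184
Γ = φ(d₁) / (S·σ·√T) = 0.002311

price = 7.504492
Γ = 0.002311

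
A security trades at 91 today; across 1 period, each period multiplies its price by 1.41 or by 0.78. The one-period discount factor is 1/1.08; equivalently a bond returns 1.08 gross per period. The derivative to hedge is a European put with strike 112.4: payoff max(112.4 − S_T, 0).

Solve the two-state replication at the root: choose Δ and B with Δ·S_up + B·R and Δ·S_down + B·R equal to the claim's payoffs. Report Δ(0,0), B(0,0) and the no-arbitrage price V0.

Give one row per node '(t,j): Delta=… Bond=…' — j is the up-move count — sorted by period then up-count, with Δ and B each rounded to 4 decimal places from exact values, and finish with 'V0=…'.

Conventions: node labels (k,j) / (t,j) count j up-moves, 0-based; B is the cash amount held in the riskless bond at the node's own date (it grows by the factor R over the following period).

(0,0): Delta=-0.7225 Bond=85.8351
V0=20.0891

The replicating-portfolio and risk-neutral prices coincide; use p* = (1.08−0.78)/(1.41−0.78) = 0.4762 for the latter.
Terminal payoffs: V(1,0)=41.4200, V(1,1)=0.0000
(0,0): S=91.0000. Δ = (V_up−V_dn)/(S_up−S_dn) = (0.0000−41.4200)/(128.3100−70.9800) = -0.7225. V = [p*·0.0000 + (1−p*)·41.4200]/1.08 = 20.0891. B = V − Δ·S = 85.8351.
As a check, the time-0 holding Δ(0,0)·S0 + B(0,0) comes to 20.0891 — exactly V0.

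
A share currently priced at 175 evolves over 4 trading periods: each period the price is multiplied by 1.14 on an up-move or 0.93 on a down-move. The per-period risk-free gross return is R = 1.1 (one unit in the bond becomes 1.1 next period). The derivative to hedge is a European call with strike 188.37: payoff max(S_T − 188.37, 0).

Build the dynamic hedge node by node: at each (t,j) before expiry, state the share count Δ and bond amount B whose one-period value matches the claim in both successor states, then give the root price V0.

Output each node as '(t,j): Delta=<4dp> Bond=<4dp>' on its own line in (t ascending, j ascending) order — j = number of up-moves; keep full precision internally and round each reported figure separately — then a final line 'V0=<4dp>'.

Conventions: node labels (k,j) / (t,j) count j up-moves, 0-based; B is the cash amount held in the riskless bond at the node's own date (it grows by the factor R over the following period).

Under the risk-neutral measure, an up-move has probability p* = (R−d)/(u−d) = 0.8095 and values discount at R = 1.1.
Payoffs at expiry: V(4,0)=0.0000, V(4,1)=0.0000, V(4,2)=8.3342, V(4,3)=52.7513, V(4,4)=107.1980
  t=3,j=0: stock 140.7625 → up 160.4692 (V=0.0000), down 130.9091 (V=0.0000). Price 0.0000; hedge Δ=0.0000, bond B=0.0000.
  t=3,j=1: stock 172.5476 → up 196.7042 (V=8.3342), down 160.4692 (V=0.0000). Price 6.1334; hedge Δ=0.2300, bond B=-33.5533.
  t=3,j=2: stock 211.5099 → up 241.1213 (V=52.7513), down 196.7042 (V=8.3342). Price 40.2644; hedge Δ=1.0000, bond B=-171.2455.
  t=3,j=3: stock 259.2702 → up 295.5680 (V=107.1980), down 241.1213 (V=52.7513). Price 88.0247; hedge Δ=1.0000, bond B=-171.2455.
  t=2,j=0: stock 151.3575 → up 172.5476 (V=6.1334), down 140.7625 (V=0.0000). Price 4.5138; hedge Δ=0.1930, bond B=-24.6929.
  t=2,j=1: stock 185.5350 → up 211.5099 (V=40.2644), down 172.5476 (V=6.1334). Price 30.6939; hedge Δ=0.8760, bond B=-131.8349.
  t=2,j=2: stock 227.4300 → up 259.2702 (V=88.0247), down 211.5099 (V=40.2644). Price 71.7523; hedge Δ=1.0000, bond B=-155.6777.
  t=1,j=0: stock 162.7500 → up 185.5350 (V=30.6939), down 151.3575 (V=4.5138). Price 23.3702; hedge Δ=0.7660, bond B=-101.2972.
  t=1,j=1: stock 199.5000 → up 227.4300 (V=71.7523), down 185.5350 (V=30.6939). Price 58.1197; hedge Δ=0.9800, bond B=-137.3965.
  t=0,j=0: stock 175.0000 → up 199.5000 (V=58.1197), down 162.7500 (V=23.3702). Price 46.8189; hedge Δ=0.9456, bond B=-118.6550.
Check: Δ(0,0)·S0 + B(0,0) = 46.8189 = V0.

(0,0): Delta=0.9456 Bond=-118.6550
(1,0): Delta=0.7660 Bond=-101.2972
(1,1): Delta=0.9800 Bond=-137.3965
(2,0): Delta=0.1930 Bond=-24.6929
(2,1): Delta=0.8760 Bond=-131.8349
(2,2): Delta=1.0000 Bond=-155.6777
(3,0): Delta=0.0000 Bond=0.0000
(3,1): Delta=0.2300 Bond=-33.5533
(3,2): Delta=1.0000 Bond=-171.2455
(3,3): Delta=1.0000 Bond=-171.2455
V0=46.8189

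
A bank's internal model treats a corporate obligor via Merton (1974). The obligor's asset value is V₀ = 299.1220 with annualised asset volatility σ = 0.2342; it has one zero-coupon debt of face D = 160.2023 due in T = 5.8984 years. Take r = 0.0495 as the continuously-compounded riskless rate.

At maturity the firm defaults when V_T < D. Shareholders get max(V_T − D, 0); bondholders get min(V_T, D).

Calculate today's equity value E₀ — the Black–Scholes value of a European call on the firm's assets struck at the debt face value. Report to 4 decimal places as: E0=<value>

With assets at 299.1220 and a single debt payment of 160.2023 at 5.8984 years:
d₁ = [ln(V₀/D) + (r + σ²/2)T] / (σ√T)
   = [ln(299.1220/160.2023) + (0.0495 + 0.5·0.2342²)·5.8984] / (0.2342·√5.8984)
   = [0.624414 + 0.453733] / 0.568793 = 1.895502
d₂ = d₁ − σ√T = 1.895502 − 0.568793 = 1.326709
N(d₁) = 0.970987,  N(d₂) = 0.907698,  e^(−rT) = 0.746790
E₀ = V₀·N(d₁) − D·e^(−rT)·N(d₂)
   = 299.1220·0.970987 − 160.2023·0.746790·0.907698 = 181.848889

E0=181.8489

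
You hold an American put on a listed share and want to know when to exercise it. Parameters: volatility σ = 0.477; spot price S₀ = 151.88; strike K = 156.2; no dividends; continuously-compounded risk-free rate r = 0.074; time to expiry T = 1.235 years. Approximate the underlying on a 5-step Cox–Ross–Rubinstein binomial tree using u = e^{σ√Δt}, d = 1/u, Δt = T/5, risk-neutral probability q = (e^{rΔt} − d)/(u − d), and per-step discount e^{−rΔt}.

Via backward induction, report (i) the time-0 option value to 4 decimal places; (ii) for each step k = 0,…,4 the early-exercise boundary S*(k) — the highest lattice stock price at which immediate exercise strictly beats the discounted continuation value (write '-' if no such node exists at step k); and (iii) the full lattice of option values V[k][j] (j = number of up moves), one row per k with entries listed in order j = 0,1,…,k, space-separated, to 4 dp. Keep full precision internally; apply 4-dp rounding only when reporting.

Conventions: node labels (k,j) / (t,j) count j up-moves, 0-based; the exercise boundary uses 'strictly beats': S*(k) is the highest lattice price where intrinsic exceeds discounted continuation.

Δt=0.24700, u=1.26752, d=0.78894, q=0.47955, disc=e^(-rΔt)=0.98189
k=5 terminal: V=max(K-S,0) → 109.7783 81.6182 36.3758 0.0000 0.0000 0.0000
k=4: j=0 S=58.8406 intr=97.3594 cont=94.5303 V=97.3594[EX]; j=1 S=94.5342 intr=61.6658 cont=58.8367 V=61.6658[EX]; j=2 S=151.8800 intr=4.3200 cont=18.5888 V=18.5888[hold]; j=3 S=244.0127 intr=0.0000 cont=0.0000 V=0.0000[hold]; j=4 S=392.0343 intr=0.0000 cont=0.0000 V=0.0000[hold]  S*(4)=94.5342
k=3: j=0 S=74.5818 intr=81.6182 cont=78.7891 V=81.6182[EX]; j=1 S=119.8242 intr=36.3758 cont=40.2654 V=40.2654[hold]; j=2 S=192.5114 intr=0.0000 cont=9.4992 V=9.4992[hold]; j=3 S=309.2917 intr=0.0000 cont=0.0000 V=0.0000[hold]  S*(3)=74.5818
k=2: j=0 S=94.5342 intr=61.6658 cont=60.6682 V=61.6658[EX]; j=1 S=151.8800 intr=4.3200 cont=25.0493 V=25.0493[hold]; j=2 S=244.0127 intr=0.0000 cont=4.8543 V=4.8543[hold]  S*(2)=94.5342
k=1: j=0 S=119.8242 intr=36.3758 cont=43.3074 V=43.3074[hold]; j=1 S=192.5114 intr=0.0000 cont=15.0865 V=15.0865[hold]  S*(1)=-
k=0: j=0 S=151.8800 intr=4.3200 cont=29.2347 V=29.2347[hold]  S*(0)=-

price = 29.2347
boundary = - - 94.5342 74.5818 94.5342
tree:
29.2347
43.3074 15.0865
61.6658 25.0493 4.8543
81.6182 40.2654 9.4992 0.0000
97.3594 61.6658 18.5888 0.0000 0.0000
109.7783 81.6182 36.3758 0.0000 0.0000 0.0000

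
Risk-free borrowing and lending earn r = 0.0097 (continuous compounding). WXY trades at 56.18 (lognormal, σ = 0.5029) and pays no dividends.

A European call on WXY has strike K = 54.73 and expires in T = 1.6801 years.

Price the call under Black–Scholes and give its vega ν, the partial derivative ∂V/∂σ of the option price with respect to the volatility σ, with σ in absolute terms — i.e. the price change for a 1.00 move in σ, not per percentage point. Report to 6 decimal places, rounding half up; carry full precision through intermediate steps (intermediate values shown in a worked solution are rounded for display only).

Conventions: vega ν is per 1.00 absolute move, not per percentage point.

price = 15.252916
ν = 26.912533

σ√T = 0.5029·√1.6801 = 0.651852
d₁ = (ln(S/K) + (r+σ²/2)T) / (σ√T) = (ln(56.18/54.73) + (0.0097+0.5029²/2)·1.6801) / 0.651852 = (0.026149 + 0.228753) / 0.651852 = 0.391042
d₂ = d₁ − σ√T = 0.391042 − 0.651852 = -0.260810
e^{−rT} = 0.983835
N(d₁) = 0.652117,  N(d₂) = 0.397119
Call price V = S·N(d₁) − K·e^{−rT}·N(d₂) = 36.635924 − 21.383007 = 15.252916
φ(d₁) = (1/√(2π))·e^{−d₁²/2} = 0.369577
ν = S·φ(d₁)·√T = 26.912533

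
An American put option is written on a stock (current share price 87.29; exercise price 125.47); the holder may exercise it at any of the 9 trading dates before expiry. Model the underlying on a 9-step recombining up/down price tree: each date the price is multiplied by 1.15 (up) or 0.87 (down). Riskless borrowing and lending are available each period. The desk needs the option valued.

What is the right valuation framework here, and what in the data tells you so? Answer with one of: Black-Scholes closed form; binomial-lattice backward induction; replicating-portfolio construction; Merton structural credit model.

Key observation: early exercise of the strike-125.47 put must be checked at each of the 9 dates (spot 87.29), which forces a node-by-node comparison of intrinsic and continuation value backward from expiry.

framework: binomial-lattice backward induction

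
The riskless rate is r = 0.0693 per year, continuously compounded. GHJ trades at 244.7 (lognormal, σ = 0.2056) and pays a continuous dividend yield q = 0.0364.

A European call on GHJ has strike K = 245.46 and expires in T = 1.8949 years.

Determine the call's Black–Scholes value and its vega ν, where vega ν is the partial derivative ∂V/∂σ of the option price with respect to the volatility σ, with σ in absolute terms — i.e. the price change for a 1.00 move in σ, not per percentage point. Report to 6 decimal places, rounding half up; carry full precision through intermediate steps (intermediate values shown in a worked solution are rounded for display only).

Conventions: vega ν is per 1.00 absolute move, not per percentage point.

price = 32.071891
ν = 117.938455

σ√T = 0.2056·√1.8949 = 0.283019
d₁ = (ln(S/K) + (r−q+σ²/2)T) / (σ√T) = (ln(244.7/245.46) + (0.0693−0.0364+0.2056²/2)·1.8949) / 0.283019 = (-0.003101 + 0.102392) / 0.283019 = 0.350828
d₂ = d₁ − σ√T = 0.350828 − 0.283019 = 0.067809
e^{−rT} = 0.876940
e^{−qT} = 0.933351
N(d₁) = 0.637141,  N(d₂) = 0.527031
Call price V = S·e^{−qT}·N(d₁) − K·e^{−rT}·N(d₂) = 145.517284 − 113.445393 = 32.071891
φ(d₁) = (1/√(2π))·e^{−d₁²/2} = 0.375131
ν = S·e^{−qT}·φ(d₁)·√T = 117.938455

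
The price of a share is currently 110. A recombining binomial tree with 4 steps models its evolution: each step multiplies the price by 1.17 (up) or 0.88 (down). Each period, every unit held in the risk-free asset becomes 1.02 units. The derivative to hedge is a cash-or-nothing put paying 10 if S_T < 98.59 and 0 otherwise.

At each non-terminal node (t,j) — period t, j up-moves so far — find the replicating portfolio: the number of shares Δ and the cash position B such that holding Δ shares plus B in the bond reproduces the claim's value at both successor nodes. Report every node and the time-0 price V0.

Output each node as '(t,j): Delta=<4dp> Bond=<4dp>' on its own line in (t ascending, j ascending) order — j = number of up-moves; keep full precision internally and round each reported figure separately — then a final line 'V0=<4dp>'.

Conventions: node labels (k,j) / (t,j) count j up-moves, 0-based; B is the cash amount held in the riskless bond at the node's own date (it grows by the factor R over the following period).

Under the risk-neutral measure, an up-move has probability p* = (R−d)/(u−d) = 0.4828 and values discount at R = 1.02.
Terminal payoffs: V(4,0)=10.0000, V(4,1)=10.0000, V(4,2)=0.0000, V(4,3)=0.0000, V(4,4)=0.0000
Node (3,0) S=74.9619: V=(p*·10.0000+(1−p*)·10.0000)/1.02=9.8039; Δ=(10.0000−10.0000)/(87.7054−65.9665)=0.0000; B=V−Δ·S=9.8039
Node (3,1) S=99.6653: V=(p*·0.0000+(1−p*)·10.0000)/1.02=5.0710; Δ=(0.0000−10.0000)/(116.6084−87.7054)=-0.3460; B=V−Δ·S=39.5538
Node (3,2) S=132.5095: V=(p*·0.0000+(1−p*)·0.0000)/1.02=0.0000; Δ=(0.0000−0.0000)/(155.0361−116.6084)=0.0000; B=V−Δ·S=0.0000
Node (3,3) S=176.1774: V=(p*·0.0000+(1−p*)·0.0000)/1.02=0.0000; Δ=(0.0000−0.0000)/(206.1276−155.0361)=0.0000; B=V−Δ·S=0.0000
Node (2,0) S=85.1840: V=(p*·5.0710+(1−p*)·9.8039)/1.02=7.3716; Δ=(5.0710−9.8039)/(99.6653−74.9619)=-0.1916; B=V−Δ·S=23.6921
Node (2,1) S=113.2560: V=(p*·0.0000+(1−p*)·5.0710)/1.02=2.5715; Δ=(0.0000−5.0710)/(132.5095−99.6653)=-0.1544; B=V−Δ·S=20.0577
Node (2,2) S=150.5790: V=(p*·0.0000+(1−p*)·0.0000)/1.02=0.0000; Δ=(0.0000−0.0000)/(176.1774−132.5095)=0.0000; B=V−Δ·S=0.0000
Node (1,0) S=96.8000: V=(p*·2.5715+(1−p*)·7.3716)/1.02=4.9552; Δ=(2.5715−7.3716)/(113.2560−85.1840)=-0.1710; B=V−Δ·S=21.5074
Node (1,1) S=128.7000: V=(p*·0.0000+(1−p*)·2.5715)/1.02=1.3040; Δ=(0.0000−2.5715)/(150.5790−113.2560)=-0.0689; B=V−Δ·S=10.1712
Node (0,0) S=110.0000: V=(p*·1.3040+(1−p*)·4.9552)/1.02=3.1300; Δ=(1.3040−4.9552)/(128.7000−96.8000)=-0.1145; B=V−Δ·S=15.7204
Sanity check at the root: Δ(0,0)·S0 + B(0,0) reproduces V0 = 3.1300.

(0,0): Delta=-0.1145 Bond=15.7204
(1,0): Delta=-0.1710 Bond=21.5074
(1,1): Delta=-0.0689 Bond=10.1712
(2,0): Delta=-0.1916 Bond=23.6921
(2,1): Delta=-0.1544 Bond=20.0577
(2,2): Delta=0.0000 Bond=0.0000
(3,0): Delta=0.0000 Bond=9.8039
(3,1): Delta=-0.3460 Bond=39.5538
(3,2): Delta=0.0000 Bond=0.0000
(3,3): Delta=0.0000 Bond=0.0000
V0=3.1300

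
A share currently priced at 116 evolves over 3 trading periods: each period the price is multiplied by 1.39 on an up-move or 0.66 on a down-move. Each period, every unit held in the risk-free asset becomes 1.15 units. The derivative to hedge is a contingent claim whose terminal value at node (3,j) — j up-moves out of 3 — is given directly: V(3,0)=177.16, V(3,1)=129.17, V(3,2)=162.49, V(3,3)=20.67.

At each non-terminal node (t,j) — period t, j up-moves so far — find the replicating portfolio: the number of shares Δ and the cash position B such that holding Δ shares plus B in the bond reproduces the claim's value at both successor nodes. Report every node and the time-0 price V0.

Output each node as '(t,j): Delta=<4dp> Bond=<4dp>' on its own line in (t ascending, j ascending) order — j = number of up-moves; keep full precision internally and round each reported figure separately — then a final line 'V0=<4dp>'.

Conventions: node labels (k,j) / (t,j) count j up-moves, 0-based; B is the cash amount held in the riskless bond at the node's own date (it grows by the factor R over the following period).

No-arbitrage ⇒ martingale measure with p* = (R−d)/(u−d) = 0.6712.
Payoffs at expiry: V(3,0)=177.1600, V(3,1)=129.1700, V(3,2)=162.4900, V(3,3)=20.6700
Node (2,0) S=50.5296: V=(p*·129.1700+(1−p*)·177.1600)/1.15=126.0413; Δ=(129.1700−177.1600)/(70.2361−33.3495)=-1.3010; B=V−Δ·S=191.7811
Node (2,1) S=106.4184: V=(p*·162.4900+(1−p*)·129.1700)/1.15=131.7700; Δ=(162.4900−129.1700)/(147.9216−70.2361)=0.4289; B=V−Δ·S=86.1261
Node (2,2) S=224.1236: V=(p*·20.6700+(1−p*)·162.4900)/1.15=58.5180; Δ=(20.6700−162.4900)/(311.5318−147.9216)=-0.8668; B=V−Δ·S=252.7920
Node (1,0) S=76.5600: V=(p*·131.7700+(1−p*)·126.0413)/1.15=112.9449; Δ=(131.7700−126.0413)/(106.4184−50.5296)=0.1025; B=V−Δ·S=105.0974
Node (1,1) S=161.2400: V=(p*·58.5180+(1−p*)·131.7700)/1.15=71.8268; Δ=(58.5180−131.7700)/(224.1236−106.4184)=-0.6223; B=V−Δ·S=172.1720
Node (0,0) S=116.0000: V=(p*·71.8268+(1−p*)·112.9449)/1.15=74.2131; Δ=(71.8268−112.9449)/(161.2400−76.5600)=-0.4856; B=V−Δ·S=130.5392
Verification: the root portfolio costs Δ(0,0)·S0 + B(0,0) = 74.2131, matching V0.

(0,0): Delta=-0.4856 Bond=130.5392
(1,0): Delta=0.1025 Bond=105.0974
(1,1): Delta=-0.6223 Bond=172.1720
(2,0): Delta=-1.3010 Bond=191.7811
(2,1): Delta=0.4289 Bond=86.1261
(2,2): Delta=-0.8668 Bond=252.7920
V0=74.2131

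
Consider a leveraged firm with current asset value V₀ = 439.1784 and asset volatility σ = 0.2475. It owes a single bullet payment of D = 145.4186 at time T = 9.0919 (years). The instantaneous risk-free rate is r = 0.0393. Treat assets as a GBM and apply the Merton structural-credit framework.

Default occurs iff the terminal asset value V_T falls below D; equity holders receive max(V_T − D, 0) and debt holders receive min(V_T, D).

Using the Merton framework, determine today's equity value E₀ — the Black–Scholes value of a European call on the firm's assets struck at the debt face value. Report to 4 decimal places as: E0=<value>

Equity is a call on the firm's assets struck at D = 145.4186:
d₁ = [ln(V₀/D) + (r + σ²/2)T] / (σ√T)
   = [ln(439.1784/145.4186) + (0.0393 + 0.5·0.2475²)·9.0919] / (0.2475·√9.0919)
   = [1.105289 + 0.635780] / 0.746281 = 2.332993
d₂ = d₁ − σ√T = 2.332993 − 0.746281 = 1.586712
N(d₁) = 0.990176,  N(d₂) = 0.943711,  e^(−rT) = 0.699554
E₀ = V₀·N(d₁) − D·e^(−rT)·N(d₂)
   = 439.1784·0.990176 − 145.4186·0.699554·0.943711 = 338.861750

E0=338.8617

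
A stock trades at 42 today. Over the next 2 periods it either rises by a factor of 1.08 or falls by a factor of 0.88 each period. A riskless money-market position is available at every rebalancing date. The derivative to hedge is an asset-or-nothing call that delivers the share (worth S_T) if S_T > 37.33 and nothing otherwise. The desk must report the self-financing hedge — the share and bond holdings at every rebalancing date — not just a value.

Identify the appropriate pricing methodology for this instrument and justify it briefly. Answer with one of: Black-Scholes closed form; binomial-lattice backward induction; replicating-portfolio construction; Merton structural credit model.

Key observation: the deliverable is the dynamic trading strategy on the 2-step tree (spot 42, moves 1.08 and 0.88), so the valuation must go through the node-by-node replicating-portfolio solve.

framework: replicating-portfolio construction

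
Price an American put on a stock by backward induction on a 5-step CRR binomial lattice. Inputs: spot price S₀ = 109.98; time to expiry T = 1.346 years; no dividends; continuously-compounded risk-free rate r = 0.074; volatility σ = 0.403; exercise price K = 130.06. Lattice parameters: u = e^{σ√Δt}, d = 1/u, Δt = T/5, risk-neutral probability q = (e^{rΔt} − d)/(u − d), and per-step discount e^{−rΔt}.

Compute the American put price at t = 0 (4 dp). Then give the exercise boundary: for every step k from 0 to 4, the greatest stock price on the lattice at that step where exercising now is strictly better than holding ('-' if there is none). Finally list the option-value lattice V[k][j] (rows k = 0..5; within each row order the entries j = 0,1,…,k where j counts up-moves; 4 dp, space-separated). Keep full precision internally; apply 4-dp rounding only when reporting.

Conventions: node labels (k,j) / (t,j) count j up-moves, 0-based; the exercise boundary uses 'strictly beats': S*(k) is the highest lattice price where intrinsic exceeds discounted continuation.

price = 27.3644
boundary = - 89.2288 72.3930 89.2288 72.3930
tree:
27.3644
40.8312 14.7737
57.6670 25.0348 4.9335
71.3262 40.8312 9.9793 0.0000
82.4082 57.6670 20.1858 0.0000 0.0000
91.3992 71.3262 40.8312 0.0000 0.0000 0.0000

params: Δt=0.26920 u=1.23256 d=0.81132 q=0.49568 e^(-rΔt)=0.98028
t_5 payoffs: 91.3992 71.3262 40.8312 0.0000 0.0000 0.0000
t_4: node(4,0) S=47.6518 payoff=82.4082 vs cont=79.8429 → 82.4082 [stop]  node(4,1) S=72.3930 payoff=57.6670 vs cont=55.1017 → 57.6670 [stop]  node(4,2) S=109.9800 payoff=20.0800 vs cont=20.1858 → 20.1858 [wait]  node(4,3) S=167.0825 payoff=0.0000 vs cont=0.0000 → 0.0000 [wait]  node(4,4) S=253.8330 payoff=0.0000 vs cont=0.0000 → 0.0000 [wait]  ⇒ S*(4)=72.3930
t_3: node(3,0) S=58.7338 payoff=71.3262 vs cont=68.7610 → 71.3262 [stop]  node(3,1) S=89.2288 payoff=40.8312 vs cont=38.3173 → 40.8312 [stop]  node(3,2) S=135.5571 payoff=0.0000 vs cont=9.9793 → 9.9793 [wait]  node(3,3) S=205.9394 payoff=0.0000 vs cont=0.0000 → 0.0000 [wait]  ⇒ S*(3)=89.2288
t_2: node(2,0) S=72.3930 payoff=57.6670 vs cont=55.1017 → 57.6670 [stop]  node(2,1) S=109.9800 payoff=20.0800 vs cont=25.0348 → 25.0348 [wait]  node(2,2) S=167.0825 payoff=0.0000 vs cont=4.9335 → 4.9335 [wait]  ⇒ S*(2)=72.3930
t_1: node(1,0) S=89.2288 payoff=40.8312 vs cont=40.6735 → 40.8312 [stop]  node(1,1) S=135.5571 payoff=0.0000 vs cont=14.7737 → 14.7737 [wait]  ⇒ S*(1)=89.2288
t_0: node(0,0) S=109.9800 payoff=20.0800 vs cont=27.3644 → 27.3644 [wait]  ⇒ S*(0)=-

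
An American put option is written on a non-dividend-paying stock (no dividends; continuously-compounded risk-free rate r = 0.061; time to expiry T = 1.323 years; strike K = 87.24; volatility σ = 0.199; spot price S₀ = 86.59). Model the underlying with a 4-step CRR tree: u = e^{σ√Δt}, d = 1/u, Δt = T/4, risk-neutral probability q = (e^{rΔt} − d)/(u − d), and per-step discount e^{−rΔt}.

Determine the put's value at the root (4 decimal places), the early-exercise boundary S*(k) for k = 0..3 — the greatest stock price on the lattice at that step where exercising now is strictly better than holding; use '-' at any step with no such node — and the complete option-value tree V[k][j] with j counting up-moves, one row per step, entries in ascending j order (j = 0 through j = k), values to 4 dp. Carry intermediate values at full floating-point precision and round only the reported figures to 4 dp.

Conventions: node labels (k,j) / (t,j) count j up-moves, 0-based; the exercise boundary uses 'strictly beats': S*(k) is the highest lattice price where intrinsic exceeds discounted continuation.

Δt=0.33075, u=1.12125, d=0.89186, q=0.56027, disc=e^(-rΔt)=0.98003
k=4 terminal: V=max(K-S,0) → 32.4560 18.3652 0.6500 0.0000 0.0000
k=3: j=0 S=61.4267 intr=25.8133 cont=24.0708 V=25.8133[EX]; j=1 S=77.2261 intr=10.0139 cont=8.2714 V=10.0139[EX]; j=2 S=97.0893 intr=0.0000 cont=0.2801 V=0.2801[hold]; j=3 S=122.0614 intr=0.0000 cont=0.0000 V=0.0000[hold]  S*(3)=77.2261
k=2: j=0 S=68.8748 intr=18.3652 cont=16.6227 V=18.3652[EX]; j=1 S=86.5900 intr=0.6500 cont=4.4693 V=4.4693[hold]; j=2 S=108.8616 intr=0.0000 cont=0.1207 V=0.1207[hold]  S*(2)=68.8748
k=1: j=0 S=77.2261 intr=10.0139 cont=10.3685 V=10.3685[hold]; j=1 S=97.0893 intr=0.0000 cont=1.9923 V=1.9923[hold]  S*(1)=-
k=0: j=0 S=86.5900 intr=0.6500 cont=5.5622 V=5.5622[hold]  S*(0)=-

price = 5.5622
boundary = - - 68.8748 77.2261
tree:
5.5622
10.3685 1.9923
18.3652 4.4693 0.1207
25.8133 10.0139 0.2801 0.0000
32.4560 18.3652 0.6500 0.0000 0.0000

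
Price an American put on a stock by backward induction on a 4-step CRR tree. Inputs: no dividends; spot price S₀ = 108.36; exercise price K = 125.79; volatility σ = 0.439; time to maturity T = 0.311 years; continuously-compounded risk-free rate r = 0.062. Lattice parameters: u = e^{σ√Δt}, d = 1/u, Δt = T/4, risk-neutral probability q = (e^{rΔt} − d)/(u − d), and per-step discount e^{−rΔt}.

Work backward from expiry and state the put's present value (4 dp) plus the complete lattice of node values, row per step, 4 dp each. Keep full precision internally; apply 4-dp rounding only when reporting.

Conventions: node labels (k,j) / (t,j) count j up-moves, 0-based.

price = 21.3187
tree:
21.3187
30.3284 12.1189
40.9608 19.5228 4.5055
50.7343 29.9146 8.8617 0.0000
59.3817 40.9608 17.4300 0.0000 0.0000

params: Δt=0.07775 u=1.13022 d=0.88479 q=0.48912 e^(-rΔt)=0.99519
t_4 payoffs: 59.3817 40.9608 17.4300 0.0000 0.0000
k=3: node(3,0) S=75.0557 payoff=50.7343 vs cont=50.1294 → 50.7343 [stop]  node(3,1) S=95.8754 payoff=29.9146 vs cont=29.3097 → 29.9146 [stop]  node(3,2) S=122.4703 payoff=3.3197 vs cont=8.8617 → 8.8617 [wait]  node(3,3) S=156.4423 payoff=0.0000 vs cont=0.0000 → 0.0000 [wait]
k=2: node(2,0) S=84.8292 payoff=40.9608 vs cont=40.3559 → 40.9608 [stop]  node(2,1) S=108.3600 payoff=17.4300 vs cont=19.5228 → 19.5228 [wait]  node(2,2) S=138.4180 payoff=0.0000 vs cont=4.5055 → 4.5055 [wait]
k=1: node(1,0) S=95.8754 payoff=29.9146 vs cont=30.3284 → 30.3284 [wait]  node(1,1) S=122.4703 payoff=3.3197 vs cont=12.1189 → 12.1189 [wait]
k=0: node(0,0) S=108.3600 payoff=17.4300 vs cont=21.3187 → 21.3187 [wait]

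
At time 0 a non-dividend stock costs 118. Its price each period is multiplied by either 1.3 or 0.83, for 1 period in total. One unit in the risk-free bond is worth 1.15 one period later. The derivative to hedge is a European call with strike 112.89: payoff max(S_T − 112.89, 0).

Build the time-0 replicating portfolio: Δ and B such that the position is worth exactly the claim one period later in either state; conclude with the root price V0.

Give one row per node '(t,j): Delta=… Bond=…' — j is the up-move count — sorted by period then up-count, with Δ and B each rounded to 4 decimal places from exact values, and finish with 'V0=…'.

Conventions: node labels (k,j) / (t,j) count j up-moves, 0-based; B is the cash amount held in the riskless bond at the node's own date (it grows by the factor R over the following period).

(0,0): Delta=0.7304 Bond=-62.2078
V0=23.9837

No-arbitrage ⇒ martingale measure with p* = (R−d)/(u−d) = 0.6809.
At maturity the claim pays: V(1,0)=0.0000, V(1,1)=40.5100
Node (0,0) S=118.0000: V=(p*·40.5100+(1−p*)·0.0000)/1.15=23.9837; Δ=(40.5100−0.0000)/(153.4000−97.9400)=0.7304; B=V−Δ·S=-62.2078
Check: Δ(0,0)·S0 + B(0,0) = 23.9837 = V0.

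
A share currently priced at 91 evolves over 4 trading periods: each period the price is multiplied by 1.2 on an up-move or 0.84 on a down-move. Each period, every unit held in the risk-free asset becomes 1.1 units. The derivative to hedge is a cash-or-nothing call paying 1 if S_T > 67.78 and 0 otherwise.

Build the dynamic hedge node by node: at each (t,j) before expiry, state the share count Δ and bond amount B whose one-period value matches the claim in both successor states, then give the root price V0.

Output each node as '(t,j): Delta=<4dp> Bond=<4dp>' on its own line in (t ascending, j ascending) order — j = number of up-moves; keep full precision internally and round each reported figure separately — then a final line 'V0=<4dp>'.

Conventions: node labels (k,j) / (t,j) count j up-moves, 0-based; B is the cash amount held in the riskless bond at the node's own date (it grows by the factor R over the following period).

Since d<R<u, set p* = (R−d)/(u−d) = 0.7222; price each node as the discounted p*-expectation of its children.
Payoffs at expiry: V(4,0)=0.0000, V(4,1)=0.0000, V(4,2)=1.0000, V(4,3)=1.0000, V(4,4)=1.0000
(3,0): S=53.9361. Δ = (V_up−V_dn)/(S_up−S_dn) = (0.0000−0.0000)/(64.7233−45.3063) = 0.0000. V = [p*·0.0000 + (1−p*)·0.0000]/1.1 = 0.0000. B = V − Δ·S = 0.0000.
(3,1): S=77.0515. Δ = (V_up−V_dn)/(S_up−S_dn) = (1.0000−0.0000)/(92.4618−64.7233) = 0.0361. V = [p*·1.0000 + (1−p*)·0.0000]/1.1 = 0.6566. B = V − Δ·S = -2.1212.
(3,2): S=110.0736. Δ = (V_up−V_dn)/(S_up−S_dn) = (1.0000−1.0000)/(132.0883−92.4618) = 0.0000. V = [p*·1.0000 + (1−p*)·1.0000]/1.1 = 0.9091. B = V − Δ·S = 0.9091.
(3,3): S=157.2480. Δ = (V_up−V_dn)/(S_up−S_dn) = (1.0000−1.0000)/(188.6976−132.0883) = 0.0000. V = [p*·1.0000 + (1−p*)·1.0000]/1.1 = 0.9091. B = V − Δ·S = 0.9091.
(2,0): S=64.2096. Δ = (V_up−V_dn)/(S_up−S_dn) = (0.6566−0.0000)/(77.0515−53.9361) = 0.0284. V = [p*·0.6566 + (1−p*)·0.0000]/1.1 = 0.4311. B = V − Δ·S = -1.3927.
(2,1): S=91.7280. Δ = (V_up−V_dn)/(S_up−S_dn) = (0.9091−0.6566)/(110.0736−77.0515) = 0.0076. V = [p*·0.9091 + (1−p*)·0.6566]/1.1 = 0.7627. B = V − Δ·S = 0.0612.
(2,2): S=131.0400. Δ = (V_up−V_dn)/(S_up−S_dn) = (0.9091−0.9091)/(157.2480−110.0736) = 0.0000. V = [p*·0.9091 + (1−p*)·0.9091]/1.1 = 0.8264. B = V − Δ·S = 0.8264.
(1,0): S=76.4400. Δ = (V_up−V_dn)/(S_up−S_dn) = (0.7627−0.4311)/(91.7280−64.2096) = 0.0121. V = [p*·0.7627 + (1−p*)·0.4311]/1.1 = 0.6096. B = V − Δ·S = -0.3115.
(1,1): S=109.2000. Δ = (V_up−V_dn)/(S_up−S_dn) = (0.8264−0.7627)/(131.0400−91.7280) = 0.0016. V = [p*·0.8264 + (1−p*)·0.7627]/1.1 = 0.7352. B = V − Δ·S = 0.5581.
(0,0): S=91.0000. Δ = (V_up−V_dn)/(S_up−S_dn) = (0.7352−0.6096)/(109.2000−76.4400) = 0.0038. V = [p*·0.7352 + (1−p*)·0.6096]/1.1 = 0.6367. B = V − Δ·S = 0.2878.
Sanity check at the root: Δ(0,0)·S0 + B(0,0) reproduces V0 = 0.6367.

(0,0): Delta=0.0038 Bond=0.2878
(1,0): Delta=0.0121 Bond=-0.3115
(1,1): Delta=0.0016 Bond=0.5581
(2,0): Delta=0.0284 Bond=-1.3927
(2,1): Delta=0.0076 Bond=0.0612
(2,2): Delta=0.0000 Bond=0.8264
(3,0): Delta=0.0000 Bond=0.0000
(3,1): Delta=0.0361 Bond=-2.1212
(3,2): Delta=0.0000 Bond=0.9091
(3,3): Delta=0.0000 Bond=0.9091
V0=0.6367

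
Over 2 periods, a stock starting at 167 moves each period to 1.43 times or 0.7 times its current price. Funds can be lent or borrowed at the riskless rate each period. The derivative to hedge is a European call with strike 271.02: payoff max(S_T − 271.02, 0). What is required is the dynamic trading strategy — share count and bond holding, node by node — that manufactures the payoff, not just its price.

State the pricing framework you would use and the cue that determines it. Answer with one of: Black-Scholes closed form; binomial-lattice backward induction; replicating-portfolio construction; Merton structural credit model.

framework: replicating-portfolio construction

Key observation: the deliverable is the dynamic trading strategy on the 2-step tree (spot 167, moves 1.43 and 0.7), so the valuation must go through the node-by-node replicating-portfolio solve.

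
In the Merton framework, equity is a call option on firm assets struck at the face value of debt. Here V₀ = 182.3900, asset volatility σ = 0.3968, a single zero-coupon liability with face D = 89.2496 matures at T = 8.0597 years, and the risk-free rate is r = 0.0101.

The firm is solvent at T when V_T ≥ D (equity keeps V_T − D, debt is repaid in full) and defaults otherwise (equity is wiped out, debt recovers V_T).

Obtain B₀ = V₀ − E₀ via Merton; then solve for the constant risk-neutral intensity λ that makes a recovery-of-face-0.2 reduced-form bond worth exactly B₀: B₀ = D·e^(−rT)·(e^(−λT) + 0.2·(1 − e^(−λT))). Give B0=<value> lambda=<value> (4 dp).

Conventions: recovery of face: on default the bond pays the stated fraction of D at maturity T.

B0=64.4415 lambda=0.0392

Work the structural quantities from V₀ = 182.3900 against face 89.2496:
d₁ = [ln(V₀/D) + (r + σ²/2)T] / (σ√T)
   = [ln(182.3900/89.2496) + (0.0101 + 0.5·0.3968²)·8.0597] / (0.3968·√8.0597)
   = [0.714710 + 0.715904] / 1.126500 = 1.269964
d₂ = d₁ − σ√T = 1.269964 − 1.126500 = 0.143464
N(d₁) = 0.897951,  N(d₂) = 0.557038,  e^(−rT) = 0.921822
E₀ = V₀·N(d₁) − D·e^(−rT)·N(d₂)
   = 182.3900·0.897951 − 89.2496·0.921822·0.557038 = 117.948540
B₀ = V₀ − E₀ = 182.3900 − 117.948540 = 64.441460
e^(−λT) = (B₀·e^(rT)/D − 0.2)/(1 − 0.2) = (64.4415·1.084808/89.2496 − 0.2)/0.8 = 0.72908915
λ = −ln(0.72908915)/8.0597 = 0.039202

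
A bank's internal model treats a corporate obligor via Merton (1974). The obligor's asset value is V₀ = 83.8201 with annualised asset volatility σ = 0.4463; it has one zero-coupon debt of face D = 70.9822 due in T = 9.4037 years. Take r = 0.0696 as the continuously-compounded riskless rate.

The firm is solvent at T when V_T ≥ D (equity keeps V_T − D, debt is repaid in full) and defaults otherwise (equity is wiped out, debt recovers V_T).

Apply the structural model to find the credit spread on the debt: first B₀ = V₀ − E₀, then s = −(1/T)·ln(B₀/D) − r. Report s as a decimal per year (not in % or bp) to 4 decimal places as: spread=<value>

spread=0.0391

Apply the equity-as-call identities (strike 70.9822, horizon 9.4037 years):
d₁ = [ln(V₀/D) + (r + σ²/2)T] / (σ√T)
   = [ln(83.8201/70.9822) + (0.0696 + 0.5·0.4463²)·9.4037] / (0.4463·√9.4037)
   = [0.166244 + 1.591029] / 1.368599 = 1.283994
d₂ = d₁ − σ√T = 1.283994 − 1.368599 = -0.084605
N(d₁) = 0.900428,  N(d₂) = 0.466288,  e^(−rT) = 0.519703
E₀ = V₀·N(d₁) − D·e^(−rT)·N(d₂)
   = 83.8201·0.900428 − 70.9822·0.519703·0.466288 = 58.272764
B₀ = V₀ − E₀ = 83.8201 − 58.272764 = 25.547336
spread = −(1/T)·ln(B₀/D) − r = −(1/9.4037)·ln(25.547336/70.9822) − 0.0696 = 0.03906958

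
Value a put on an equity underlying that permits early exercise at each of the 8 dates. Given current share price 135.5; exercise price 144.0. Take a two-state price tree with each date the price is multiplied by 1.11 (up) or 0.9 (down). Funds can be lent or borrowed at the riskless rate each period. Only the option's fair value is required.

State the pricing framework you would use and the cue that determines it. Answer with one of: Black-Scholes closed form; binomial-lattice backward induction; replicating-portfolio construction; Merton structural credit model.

Key observation: with exercise allowed before expiry on a discrete up/down model (8 steps from spot 135.5), the strike-144 put's value must be rolled back through the tree testing early exercise at each node.

framework: binomial-lattice backward induction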